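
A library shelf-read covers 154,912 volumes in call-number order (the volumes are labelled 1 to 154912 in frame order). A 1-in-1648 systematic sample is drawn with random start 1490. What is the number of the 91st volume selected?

k = 1648
91st selection = r + (91−1)·k = 1490 + 90×1648 = 1490 + 148320 = 149810

149810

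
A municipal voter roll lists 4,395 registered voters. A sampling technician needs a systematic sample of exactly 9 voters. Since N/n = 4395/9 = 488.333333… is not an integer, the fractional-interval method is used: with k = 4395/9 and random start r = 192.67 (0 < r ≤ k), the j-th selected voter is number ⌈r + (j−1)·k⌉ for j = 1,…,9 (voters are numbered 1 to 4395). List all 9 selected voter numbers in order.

193, 682, 1170, 1658, 2147, 2635, 3123, 3612, 4100

j=1: r + 0k = 192.67 → ⌈·⌉ = 193
j=2: r + 1k = 681.003333… → ⌈·⌉ = 682
j=3: r + 2k = 1169.336666… → ⌈·⌉ = 1170
j=4: r + 3k = 1657.67 → ⌈·⌉ = 1658
j=5: r + 4k = 2146.003333… → ⌈·⌉ = 2147
j=6: r + 5k = 2634.336666… → ⌈·⌉ = 2635
j=7: r + 6k = 3122.67 → ⌈·⌉ = 3123
j=8: r + 7k = 3611.003333… → ⌈·⌉ = 3612
j=9: r + 8k = 4099.336666… → ⌈·⌉ = 4100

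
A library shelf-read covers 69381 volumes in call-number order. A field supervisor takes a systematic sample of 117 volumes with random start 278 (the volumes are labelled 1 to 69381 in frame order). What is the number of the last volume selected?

69066

k = 69381/117 = 593
117th selection = r + (117−1)·k = 278 + 116×593 = 278 + 68788 = 69066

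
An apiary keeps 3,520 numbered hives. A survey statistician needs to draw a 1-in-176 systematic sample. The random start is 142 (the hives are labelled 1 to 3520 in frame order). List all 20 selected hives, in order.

hive 1: 142
hive 2: 142 + 176 = 318
hive 3: 318 + 176 = 494
hive 4: 494 + 176 = 670
hive 5: 670 + 176 = 846
hive 6: 846 + 176 = 1022
hive 7: 1022 + 176 = 1198
hive 8: 1198 + 176 = 1374
hive 9: 1374 + 176 = 1550
hive 10: 1550 + 176 = 1726
hive 11: 1726 + 176 = 1902
hive 12: 1902 + 176 = 2078
hive 13: 2078 + 176 = 2254
hive 14: 2254 + 176 = 2430
hive 15: 2430 + 176 = 2606
hive 16: 2606 + 176 = 2782
hive 17: 2782 + 176 = 2958
hive 18: 2958 + 176 = 3134
hive 19: 3134 + 176 = 3310
hive 20: 3310 + 176 = 3486

142, 318, 494, 670, 846, 1022, 1198, 1374, 1550, 1726, 1902, 2078, 2254, 2430, 2606, 2782, 2958, 3134, 3310, 3486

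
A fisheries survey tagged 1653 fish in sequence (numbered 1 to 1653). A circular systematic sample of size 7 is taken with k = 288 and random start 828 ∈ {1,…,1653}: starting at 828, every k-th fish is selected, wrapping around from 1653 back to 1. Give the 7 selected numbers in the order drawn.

828, 1116, 1404, 39, 327, 615, 903

Selection 1: 828
Selection 2: 828 + 288 = 1116
Selection 3: 1116 + 288 = 1404
Selection 4: 1404 + 288 = 1692 → 1692 − 1653 = 39
Selection 5: 39 + 288 = 327
Selection 6: 327 + 288 = 615
Selection 7: 615 + 288 = 903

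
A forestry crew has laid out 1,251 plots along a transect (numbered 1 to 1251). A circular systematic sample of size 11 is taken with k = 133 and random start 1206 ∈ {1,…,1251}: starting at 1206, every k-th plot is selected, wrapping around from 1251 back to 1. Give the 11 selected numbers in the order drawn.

1206, 88, 221, 354, 487, 620, 753, 886, 1019, 1152, 34

Selection 1: 1206
Selection 2: 1206 + 133 = 1339 → 1339 − 1251 = 88
Selection 3: 88 + 133 = 221
Selection 4: 221 + 133 = 354
Selection 5: 354 + 133 = 487
Selection 6: 487 + 133 = 620
Selection 7: 620 + 133 = 753
Selection 8: 753 + 133 = 886
Selection 9: 886 + 133 = 1019
Selection 10: 1019 + 133 = 1152
Selection 11: 1152 + 133 = 1285 → 1285 − 1251 = 34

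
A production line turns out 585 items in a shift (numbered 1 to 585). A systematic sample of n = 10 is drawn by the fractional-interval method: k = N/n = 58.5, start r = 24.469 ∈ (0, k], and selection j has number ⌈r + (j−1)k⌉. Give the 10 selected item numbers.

25, 83, 142, 200, 259, 317, 376, 434, 493, 551

j=1: r + 0k = 24.469 → ⌈·⌉ = 25
j=2: r + 1k = 82.969 → ⌈·⌉ = 83
j=3: r + 2k = 141.469 → ⌈·⌉ = 142
j=4: r + 3k = 199.969 → ⌈·⌉ = 200
j=5: r + 4k = 258.469 → ⌈·⌉ = 259
j=6: r + 5k = 316.969 → ⌈·⌉ = 317
j=7: r + 6k = 375.469 → ⌈·⌉ = 376
j=8: r + 7k = 433.969 → ⌈·⌉ = 434
j=9: r + 8k = 492.469 → ⌈·⌉ = 493
j=10: r + 9k = 550.969 → ⌈·⌉ = 551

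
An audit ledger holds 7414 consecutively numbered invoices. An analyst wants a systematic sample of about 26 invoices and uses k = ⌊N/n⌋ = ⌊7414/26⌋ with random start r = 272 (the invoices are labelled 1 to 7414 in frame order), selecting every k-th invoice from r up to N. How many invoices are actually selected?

26

k = ⌊7414/26⌋ = 285
Achieved size = ⌊(7414 − 272)/285⌋ + 1 = ⌊7142/285⌋ + 1 = 25 + 1 = 26
(last selection: 272 + 25×285 = 7397 ≤ 7414; next would be 7682 > 7414)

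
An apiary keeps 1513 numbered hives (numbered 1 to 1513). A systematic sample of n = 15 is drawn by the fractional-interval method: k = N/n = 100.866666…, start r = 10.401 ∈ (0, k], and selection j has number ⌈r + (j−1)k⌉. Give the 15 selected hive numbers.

11, 112, 213, 314, 414, 515, 616, 717, 818, 919, 1020, 1120, 1221, 1322, 1423

j=1: r + 0k = 10.401 → ⌈·⌉ = 11
j=2: r + 1k = 111.267666… → ⌈·⌉ = 112
j=3: r + 2k = 212.134333… → ⌈·⌉ = 213
j=4: r + 3k = 313.001 → ⌈·⌉ = 314
j=5: r + 4k = 413.867666… → ⌈·⌉ = 414
j=6: r + 5k = 514.734333… → ⌈·⌉ = 515
j=7: r + 6k = 615.601 → ⌈·⌉ = 616
j=8: r + 7k = 716.467666… → ⌈·⌉ = 717
j=9: r + 8k = 817.334333… → ⌈·⌉ = 818
j=10: r + 9k = 918.201 → ⌈·⌉ = 919
j=11: r + 10k = 1019.067666… → ⌈·⌉ = 1020
j=12: r + 11k = 1119.934333… → ⌈·⌉ = 1120
j=13: r + 12k = 1220.801 → ⌈·⌉ = 1221
j=14: r + 13k = 1321.667666… → ⌈·⌉ = 1322
j=15: r + 14k = 1422.534333… → ⌈·⌉ = 1423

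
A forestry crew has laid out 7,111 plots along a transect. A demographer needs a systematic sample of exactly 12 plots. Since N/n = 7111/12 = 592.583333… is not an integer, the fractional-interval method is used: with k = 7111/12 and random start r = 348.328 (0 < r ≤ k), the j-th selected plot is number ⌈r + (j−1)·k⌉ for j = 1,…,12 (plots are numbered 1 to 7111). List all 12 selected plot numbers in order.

349, 941, 1534, 2127, 2719, 3312, 3904, 4497, 5089, 5682, 6275, 6867

j=1: r + 0k = 348.328 → ⌈·⌉ = 349
j=2: r + 1k = 940.911333… → ⌈·⌉ = 941
j=3: r + 2k = 1533.494666… → ⌈·⌉ = 1534
j=4: r + 3k = 2126.078 → ⌈·⌉ = 2127
j=5: r + 4k = 2718.661333… → ⌈·⌉ = 2719
j=6: r + 5k = 3311.244666… → ⌈·⌉ = 3312
j=7: r + 6k = 3903.828 → ⌈·⌉ = 3904
j=8: r + 7k = 4496.411333… → ⌈·⌉ = 4497
j=9: r + 8k = 5088.994666… → ⌈·⌉ = 5089
j=10: r + 9k = 5681.578 → ⌈·⌉ = 5682
j=11: r + 10k = 6274.161333… → ⌈·⌉ = 6275
j=12: r + 11k = 6866.744666… → ⌈·⌉ = 6867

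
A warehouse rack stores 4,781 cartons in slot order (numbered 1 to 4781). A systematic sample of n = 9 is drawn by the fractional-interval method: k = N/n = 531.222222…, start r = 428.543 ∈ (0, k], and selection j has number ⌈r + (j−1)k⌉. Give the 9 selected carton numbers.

429, 960, 1491, 2023, 2554, 3085, 3616, 4148, 4679

j=1: r + 0k = 428.543 → ⌈·⌉ = 429
j=2: r + 1k = 959.765222… → ⌈·⌉ = 960
j=3: r + 2k = 1490.987444… → ⌈·⌉ = 1491
j=4: r + 3k = 2022.209666… → ⌈·⌉ = 2023
j=5: r + 4k = 2553.431888… → ⌈·⌉ = 2554
j=6: r + 5k = 3084.654111… → ⌈·⌉ = 3085
j=7: r + 6k = 3615.876333… → ⌈·⌉ = 3616
j=8: r + 7k = 4147.098555… → ⌈·⌉ = 4148
j=9: r + 8k = 4678.320777… → ⌈·⌉ = 4679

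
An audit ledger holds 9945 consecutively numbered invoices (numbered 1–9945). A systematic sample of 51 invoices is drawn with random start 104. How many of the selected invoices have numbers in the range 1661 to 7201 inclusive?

k = 9945/51 = 195
First selection ≥ 1661: 104 + ⌈(1661−104)/195⌉·195 = 104 + 8×195 = 1664
Last selection ≤ 7201: 104 + ⌊(7201−104)/195⌋·195 = 104 + 36×195 = 7124
Count = 36 − 8 + 1 = 29

29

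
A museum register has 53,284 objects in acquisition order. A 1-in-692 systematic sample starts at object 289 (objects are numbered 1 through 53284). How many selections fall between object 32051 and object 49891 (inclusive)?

k = 692
First selection ≥ 32051: 289 + ⌈(32051−289)/692⌉·692 = 289 + 46×692 = 32121
Last selection ≤ 49891: 289 + ⌊(49891−289)/692⌋·692 = 289 + 71×692 = 49421
Count = 71 − 46 + 1 = 26

26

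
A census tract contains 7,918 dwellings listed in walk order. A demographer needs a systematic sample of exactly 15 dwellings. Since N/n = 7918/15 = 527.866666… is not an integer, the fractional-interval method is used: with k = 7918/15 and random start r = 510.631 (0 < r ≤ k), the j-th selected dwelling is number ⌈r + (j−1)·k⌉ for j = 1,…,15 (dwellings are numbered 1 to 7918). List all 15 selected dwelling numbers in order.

511, 1039, 1567, 2095, 2623, 3150, 3678, 4206, 4734, 5262, 5790, 6318, 6846, 7373, 7901

j=1: r + 0k = 510.631 → ⌈·⌉ = 511
j=2: r + 1k = 1038.497666… → ⌈·⌉ = 1039
j=3: r + 2k = 1566.364333… → ⌈·⌉ = 1567
j=4: r + 3k = 2094.231 → ⌈·⌉ = 2095
j=5: r + 4k = 2622.097666… → ⌈·⌉ = 2623
j=6: r + 5k = 3149.964333… → ⌈·⌉ = 3150
j=7: r + 6k = 3677.831 → ⌈·⌉ = 3678
j=8: r + 7k = 4205.697666… → ⌈·⌉ = 4206
j=9: r + 8k = 4733.564333… → ⌈·⌉ = 4734
j=10: r + 9k = 5261.431 → ⌈·⌉ = 5262
j=11: r + 10k = 5789.297666… → ⌈·⌉ = 5790
j=12: r + 11k = 6317.164333… → ⌈·⌉ = 6318
j=13: r + 12k = 6845.031 → ⌈·⌉ = 6846
j=14: r + 13k = 7372.897666… → ⌈·⌉ = 7373
j=15: r + 14k = 7900.764333… → ⌈·⌉ = 7901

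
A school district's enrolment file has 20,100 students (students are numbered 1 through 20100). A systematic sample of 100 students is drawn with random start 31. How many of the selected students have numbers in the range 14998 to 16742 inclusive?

k = 20100/100 = 201
First selection ≥ 14998: 31 + ⌈(14998−31)/201⌉·201 = 31 + 75×201 = 15106
Last selection ≤ 16742: 31 + ⌊(16742−31)/201⌋·201 = 31 + 83×201 = 16714
Count = 83 − 75 + 1 = 9

9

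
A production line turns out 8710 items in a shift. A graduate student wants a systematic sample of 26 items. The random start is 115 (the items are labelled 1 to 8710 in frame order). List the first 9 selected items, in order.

k = N/n = 8710/26 = 335
item 1: 115
item 2: 115 + 335 = 450
item 3: 450 + 335 = 785
item 4: 785 + 335 = 1120
item 5: 1120 + 335 = 1455
item 6: 1455 + 335 = 1790
item 7: 1790 + 335 = 2125
item 8: 2125 + 335 = 2460
item 9: 2460 + 335 = 2795

115, 450, 785, 1120, 1455, 1790, 2125, 2460, 2795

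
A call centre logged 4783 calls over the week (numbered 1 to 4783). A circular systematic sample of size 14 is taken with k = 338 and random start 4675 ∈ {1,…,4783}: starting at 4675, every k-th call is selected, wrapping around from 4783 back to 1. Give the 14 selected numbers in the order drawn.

4675, 230, 568, 906, 1244, 1582, 1920, 2258, 2596, 2934, 3272, 3610, 3948, 4286

Selection 1: 4675
Selection 2: 4675 + 338 = 5013 → 5013 − 4783 = 230
Selection 3: 230 + 338 = 568
Selection 4: 568 + 338 = 906
Selection 5: 906 + 338 = 1244
Selection 6: 1244 + 338 = 1582
Selection 7: 1582 + 338 = 1920
Selection 8: 1920 + 338 = 2258
Selection 9: 2258 + 338 = 2596
Selection 10: 2596 + 338 = 2934
Selection 11: 2934 + 338 = 3272
Selection 12: 3272 + 338 = 3610
Selection 13: 3610 + 338 = 3948
Selection 14: 3948 + 338 = 4286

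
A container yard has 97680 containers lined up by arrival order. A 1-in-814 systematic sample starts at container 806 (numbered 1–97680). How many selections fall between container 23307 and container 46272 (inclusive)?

28

k = 814
First selection ≥ 23307: 806 + ⌈(23307−806)/814⌉·814 = 806 + 28×814 = 23598
Last selection ≤ 46272: 806 + ⌊(46272−806)/814⌋·814 = 806 + 55×814 = 45576
Count = 55 − 28 + 1 = 28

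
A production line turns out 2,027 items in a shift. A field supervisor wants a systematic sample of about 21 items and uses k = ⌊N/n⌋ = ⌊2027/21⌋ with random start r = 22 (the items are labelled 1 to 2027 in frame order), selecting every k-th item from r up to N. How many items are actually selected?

21

k = ⌊2027/21⌋ = 96
Achieved size = ⌊(2027 − 22)/96⌋ + 1 = ⌊2005/96⌋ + 1 = 20 + 1 = 21
(last selection: 22 + 20×96 = 1942 ≤ 2027; next would be 2038 > 2027)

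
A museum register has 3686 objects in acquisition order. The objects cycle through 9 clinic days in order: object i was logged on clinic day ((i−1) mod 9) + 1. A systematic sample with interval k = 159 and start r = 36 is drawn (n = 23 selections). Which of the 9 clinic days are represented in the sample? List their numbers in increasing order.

Consecutive selections differ by k = 159, so their clinic day numbers differ by 159 mod 9 = 6.
gcd(159, 9) = 3, so the sample visits 9/3 = 3 distinct residues mod 9.
Start 36 is clinic day 9; the clinic days hit are 3, 6, 9.

3, 6, 9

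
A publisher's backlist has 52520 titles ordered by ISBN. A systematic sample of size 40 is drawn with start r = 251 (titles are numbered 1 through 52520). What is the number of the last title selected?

k = 52520/40 = 1313
40th selection = r + (40−1)·k = 251 + 39×1313 = 251 + 51207 = 51458

51458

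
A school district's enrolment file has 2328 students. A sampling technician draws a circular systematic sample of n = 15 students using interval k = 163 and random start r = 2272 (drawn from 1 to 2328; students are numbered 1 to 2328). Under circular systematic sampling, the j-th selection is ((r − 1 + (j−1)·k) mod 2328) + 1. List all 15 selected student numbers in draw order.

2272, 107, 270, 433, 596, 759, 922, 1085, 1248, 1411, 1574, 1737, 1900, 2063, 2226

Selection 1: 2272
Selection 2: 2272 + 163 = 2435 → 2435 − 2328 = 107
Selection 3: 107 + 163 = 270
Selection 4: 270 + 163 = 433
Selection 5: 433 + 163 = 596
Selection 6: 596 + 163 = 759
Selection 7: 759 + 163 = 922
Selection 8: 922 + 163 = 1085
Selection 9: 1085 + 163 = 1248
Selection 10: 1248 + 163 = 1411
Selection 11: 1411 + 163 = 1574
Selection 12: 1574 + 163 = 1737
Selection 13: 1737 + 163 = 1900
Selection 14: 1900 + 163 = 2063
Selection 15: 2063 + 163 = 2226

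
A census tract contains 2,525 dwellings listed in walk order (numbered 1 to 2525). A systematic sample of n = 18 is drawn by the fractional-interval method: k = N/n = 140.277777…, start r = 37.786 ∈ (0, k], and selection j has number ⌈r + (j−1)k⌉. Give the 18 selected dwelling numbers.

38, 179, 319, 459, 599, 740, 880, 1020, 1161, 1301, 1441, 1581, 1722, 1862, 2002, 2142, 2283, 2423

j=1: r + 0k = 37.786 → ⌈·⌉ = 38
j=2: r + 1k = 178.063777… → ⌈·⌉ = 179
j=3: r + 2k = 318.341555… → ⌈·⌉ = 319
j=4: r + 3k = 458.619333… → ⌈·⌉ = 459
j=5: r + 4k = 598.897111… → ⌈·⌉ = 599
j=6: r + 5k = 739.174888… → ⌈·⌉ = 740
j=7: r + 6k = 879.452666… → ⌈·⌉ = 880
j=8: r + 7k = 1019.730444… → ⌈·⌉ = 1020
j=9: r + 8k = 1160.008222… → ⌈·⌉ = 1161
j=10: r + 9k = 1300.286 → ⌈·⌉ = 1301
j=11: r + 10k = 1440.563777… → ⌈·⌉ = 1441
j=12: r + 11k = 1580.841555… → ⌈·⌉ = 1581
j=13: r + 12k = 1721.119333… → ⌈·⌉ = 1722
j=14: r + 13k = 1861.397111… → ⌈·⌉ = 1862
j=15: r + 14k = 2001.674888… → ⌈·⌉ = 2002
j=16: r + 15k = 2141.952666… → ⌈·⌉ = 2142
j=17: r + 16k = 2282.230444… → ⌈·⌉ = 2283
j=18: r + 17k = 2422.508222… → ⌈·⌉ = 2423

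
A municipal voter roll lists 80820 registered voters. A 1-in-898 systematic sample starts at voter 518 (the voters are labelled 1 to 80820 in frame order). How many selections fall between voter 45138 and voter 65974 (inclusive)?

k = 898
First selection ≥ 45138: 518 + ⌈(45138−518)/898⌉·898 = 518 + 50×898 = 45418
Last selection ≤ 65974: 518 + ⌊(65974−518)/898⌋·898 = 518 + 72×898 = 65174
Count = 72 − 50 + 1 = 23

23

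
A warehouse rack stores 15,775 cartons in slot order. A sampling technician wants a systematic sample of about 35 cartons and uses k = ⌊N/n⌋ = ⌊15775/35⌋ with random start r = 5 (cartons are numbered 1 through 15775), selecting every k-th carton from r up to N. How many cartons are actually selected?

36

k = ⌊15775/35⌋ = 450
Achieved size = ⌊(15775 − 5)/450⌋ + 1 = ⌊15770/450⌋ + 1 = 35 + 1 = 36
(last selection: 5 + 35×450 = 15755 ≤ 15775; next would be 16205 > 15775)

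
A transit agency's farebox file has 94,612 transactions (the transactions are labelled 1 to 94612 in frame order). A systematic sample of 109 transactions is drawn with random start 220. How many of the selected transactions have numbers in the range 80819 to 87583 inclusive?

k = 94612/109 = 868
First selection ≥ 80819: 220 + ⌈(80819−220)/868⌉·868 = 220 + 93×868 = 80944
Last selection ≤ 87583: 220 + ⌊(87583−220)/868⌋·868 = 220 + 100×868 = 87020
Count = 100 − 93 + 1 = 8

8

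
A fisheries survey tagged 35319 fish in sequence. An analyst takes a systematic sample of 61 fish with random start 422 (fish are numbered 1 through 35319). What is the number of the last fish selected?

35162

k = 35319/61 = 579
61st selection = r + (61−1)·k = 422 + 60×579 = 422 + 34740 = 35162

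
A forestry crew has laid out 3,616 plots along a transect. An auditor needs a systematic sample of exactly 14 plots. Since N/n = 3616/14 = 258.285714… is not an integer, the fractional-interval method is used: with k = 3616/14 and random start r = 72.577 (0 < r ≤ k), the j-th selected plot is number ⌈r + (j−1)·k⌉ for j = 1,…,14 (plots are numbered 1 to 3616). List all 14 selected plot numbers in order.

73, 331, 590, 848, 1106, 1365, 1623, 1881, 2139, 2398, 2656, 2914, 3173, 3431

j=1: r + 0k = 72.577 → ⌈·⌉ = 73
j=2: r + 1k = 330.862714… → ⌈·⌉ = 331
j=3: r + 2k = 589.148428… → ⌈·⌉ = 590
j=4: r + 3k = 847.434142… → ⌈·⌉ = 848
j=5: r + 4k = 1105.719857… → ⌈·⌉ = 1106
j=6: r + 5k = 1364.005571… → ⌈·⌉ = 1365
j=7: r + 6k = 1622.291285… → ⌈·⌉ = 1623
j=8: r + 7k = 1880.577 → ⌈·⌉ = 1881
j=9: r + 8k = 2138.862714… → ⌈·⌉ = 2139
j=10: r + 9k = 2397.148428… → ⌈·⌉ = 2398
j=11: r + 10k = 2655.434142… → ⌈·⌉ = 2656
j=12: r + 11k = 2913.719857… → ⌈·⌉ = 2914
j=13: r + 12k = 3172.005571… → ⌈·⌉ = 3173
j=14: r + 13k = 3430.291285… → ⌈·⌉ = 3431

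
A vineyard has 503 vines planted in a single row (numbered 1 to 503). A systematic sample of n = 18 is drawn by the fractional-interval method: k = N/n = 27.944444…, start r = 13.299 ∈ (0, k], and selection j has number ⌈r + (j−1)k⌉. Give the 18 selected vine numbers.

j=1: r + 0k = 13.299 → ⌈·⌉ = 14
j=2: r + 1k = 41.243444… → ⌈·⌉ = 42
j=3: r + 2k = 69.187888… → ⌈·⌉ = 70
j=4: r + 3k = 97.132333… → ⌈·⌉ = 98
j=5: r + 4k = 125.076777… → ⌈·⌉ = 126
j=6: r + 5k = 153.021222… → ⌈·⌉ = 154
j=7: r + 6k = 180.965666… → ⌈·⌉ = 181
j=8: r + 7k = 208.910111… → ⌈·⌉ = 209
j=9: r + 8k = 236.854555… → ⌈·⌉ = 237
j=10: r + 9k = 264.799 → ⌈·⌉ = 265
j=11: r + 10k = 292.743444… → ⌈·⌉ = 293
j=12: r + 11k = 320.687888… → ⌈·⌉ = 321
j=13: r + 12k = 348.632333… → ⌈·⌉ = 349
j=14: r + 13k = 376.576777… → ⌈·⌉ = 377
j=15: r + 14k = 404.521222… → ⌈·⌉ = 405
j=16: r + 15k = 432.465666… → ⌈·⌉ = 433
j=17: r + 16k = 460.410111… → ⌈·⌉ = 461
j=18: r + 17k = 488.354555… → ⌈·⌉ = 489

14, 42, 70, 98, 126, 154, 181, 209, 237, 265, 293, 321, 349, 377, 405, 433, 461, 489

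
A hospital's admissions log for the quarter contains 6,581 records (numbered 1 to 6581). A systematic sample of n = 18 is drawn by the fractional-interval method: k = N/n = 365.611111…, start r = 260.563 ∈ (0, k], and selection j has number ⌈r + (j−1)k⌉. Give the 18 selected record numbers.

261, 627, 992, 1358, 1724, 2089, 2455, 2820, 3186, 3552, 3917, 4283, 4648, 5014, 5380, 5745, 6111, 6476

j=1: r + 0k = 260.563 → ⌈·⌉ = 261
j=2: r + 1k = 626.174111… → ⌈·⌉ = 627
j=3: r + 2k = 991.785222… → ⌈·⌉ = 992
j=4: r + 3k = 1357.396333… → ⌈·⌉ = 1358
j=5: r + 4k = 1723.007444… → ⌈·⌉ = 1724
j=6: r + 5k = 2088.618555… → ⌈·⌉ = 2089
j=7: r + 6k = 2454.229666… → ⌈·⌉ = 2455
j=8: r + 7k = 2819.840777… → ⌈·⌉ = 2820
j=9: r + 8k = 3185.451888… → ⌈·⌉ = 3186
j=10: r + 9k = 3551.063 → ⌈·⌉ = 3552
j=11: r + 10k = 3916.674111… → ⌈·⌉ = 3917
j=12: r + 11k = 4282.285222… → ⌈·⌉ = 4283
j=13: r + 12k = 4647.896333… → ⌈·⌉ = 4648
j=14: r + 13k = 5013.507444… → ⌈·⌉ = 5014
j=15: r + 14k = 5379.118555… → ⌈·⌉ = 5380
j=16: r + 15k = 5744.729666… → ⌈·⌉ = 5745
j=17: r + 16k = 6110.340777… → ⌈·⌉ = 6111
j=18: r + 17k = 6475.951888… → ⌈·⌉ = 6476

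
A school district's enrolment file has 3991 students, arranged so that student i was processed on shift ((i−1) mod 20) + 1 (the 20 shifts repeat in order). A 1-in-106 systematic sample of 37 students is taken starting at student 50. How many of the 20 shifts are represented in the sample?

10

Consecutive selections differ by k = 106, so their shift numbers differ by 106 mod 20 = 6.
gcd(106, 20) = 2, so the sample visits 20/2 = 10 distinct residues mod 20.
Start 50 is shift 10; the shifts hit are 2, 4, 6, 8, 10, 12, 14, 16, 18, 20.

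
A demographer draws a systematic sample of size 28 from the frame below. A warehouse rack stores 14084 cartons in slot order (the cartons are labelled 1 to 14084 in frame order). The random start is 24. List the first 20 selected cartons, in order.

k = N/n = 14084/28 = 503
carton 1: 24
carton 2: 24 + 503 = 527
carton 3: 527 + 503 = 1030
carton 4: 1030 + 503 = 1533
carton 5: 1533 + 503 = 2036
carton 6: 2036 + 503 = 2539
carton 7: 2539 + 503 = 3042
carton 8: 3042 + 503 = 3545
carton 9: 3545 + 503 = 4048
carton 10: 4048 + 503 = 4551
carton 11: 4551 + 503 = 5054
carton 12: 5054 + 503 = 5557
carton 13: 5557 + 503 = 6060
carton 14: 6060 + 503 = 6563
carton 15: 6563 + 503 = 7066
carton 16: 7066 + 503 = 7569
carton 17: 7569 + 503 = 8072
carton 18: 8072 + 503 = 8575
carton 19: 8575 + 503 = 9078
carton 20: 9078 + 503 = 9581

24, 527, 1030, 1533, 2036, 2539, 3042, 3545, 4048, 4551, 5054, 5557, 6060, 6563, 7066, 7569, 8072, 8575, 9078, 9581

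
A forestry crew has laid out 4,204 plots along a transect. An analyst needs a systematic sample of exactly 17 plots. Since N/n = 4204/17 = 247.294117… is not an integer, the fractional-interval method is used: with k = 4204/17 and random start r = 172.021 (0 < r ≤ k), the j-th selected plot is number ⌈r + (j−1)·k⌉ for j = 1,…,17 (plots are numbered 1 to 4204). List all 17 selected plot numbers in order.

173, 420, 667, 914, 1162, 1409, 1656, 1904, 2151, 2398, 2645, 2893, 3140, 3387, 3635, 3882, 4129

j=1: r + 0k = 172.021 → ⌈·⌉ = 173
j=2: r + 1k = 419.315117… → ⌈·⌉ = 420
j=3: r + 2k = 666.609235… → ⌈·⌉ = 667
j=4: r + 3k = 913.903352… → ⌈·⌉ = 914
j=5: r + 4k = 1161.197470… → ⌈·⌉ = 1162
j=6: r + 5k = 1408.491588… → ⌈·⌉ = 1409
j=7: r + 6k = 1655.785705… → ⌈·⌉ = 1656
j=8: r + 7k = 1903.079823… → ⌈·⌉ = 1904
j=9: r + 8k = 2150.373941… → ⌈·⌉ = 2151
j=10: r + 9k = 2397.668058… → ⌈·⌉ = 2398
j=11: r + 10k = 2644.962176… → ⌈·⌉ = 2645
j=12: r + 11k = 2892.256294… → ⌈·⌉ = 2893
j=13: r + 12k = 3139.550411… → ⌈·⌉ = 3140
j=14: r + 13k = 3386.844529… → ⌈·⌉ = 3387
j=15: r + 14k = 3634.138647… → ⌈·⌉ = 3635
j=16: r + 15k = 3881.432764… → ⌈·⌉ = 3882
j=17: r + 16k = 4128.726882… → ⌈·⌉ = 4129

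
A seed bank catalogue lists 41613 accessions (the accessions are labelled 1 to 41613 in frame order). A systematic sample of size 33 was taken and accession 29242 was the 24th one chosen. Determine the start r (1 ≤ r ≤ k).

k = 41613/33 = 1261
r = 29242 − (24−1)×1261 = 29242 − 29003 = 239

239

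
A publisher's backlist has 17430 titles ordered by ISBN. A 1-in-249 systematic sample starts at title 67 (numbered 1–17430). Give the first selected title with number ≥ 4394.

k = 249
Steps past start: ⌈(4394 − 67)/249⌉ = ⌈4327/249⌉ = 18
Selected title: 67 + 18×249 = 4549

4549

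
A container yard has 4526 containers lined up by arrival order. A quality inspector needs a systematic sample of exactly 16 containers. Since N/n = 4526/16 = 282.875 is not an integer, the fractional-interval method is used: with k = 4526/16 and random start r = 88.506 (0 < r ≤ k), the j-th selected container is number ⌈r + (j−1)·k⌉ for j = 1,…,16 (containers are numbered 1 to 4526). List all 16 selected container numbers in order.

89, 372, 655, 938, 1221, 1503, 1786, 2069, 2352, 2635, 2918, 3201, 3484, 3766, 4049, 4332

j=1: r + 0k = 88.506 → ⌈·⌉ = 89
j=2: r + 1k = 371.381 → ⌈·⌉ = 372
j=3: r + 2k = 654.256 → ⌈·⌉ = 655
j=4: r + 3k = 937.131 → ⌈·⌉ = 938
j=5: r + 4k = 1220.006 → ⌈·⌉ = 1221
j=6: r + 5k = 1502.881 → ⌈·⌉ = 1503
j=7: r + 6k = 1785.756 → ⌈·⌉ = 1786
j=8: r + 7k = 2068.631 → ⌈·⌉ = 2069
j=9: r + 8k = 2351.506 → ⌈·⌉ = 2352
j=10: r + 9k = 2634.381 → ⌈·⌉ = 2635
j=11: r + 10k = 2917.256 → ⌈·⌉ = 2918
j=12: r + 11k = 3200.131 → ⌈·⌉ = 3201
j=13: r + 12k = 3483.006 → ⌈·⌉ = 3484
j=14: r + 13k = 3765.881 → ⌈·⌉ = 3766
j=15: r + 14k = 4048.756 → ⌈·⌉ = 4049
j=16: r + 15k = 4331.631 → ⌈·⌉ = 4332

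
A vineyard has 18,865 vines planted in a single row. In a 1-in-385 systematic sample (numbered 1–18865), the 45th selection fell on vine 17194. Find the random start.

k = 385
r = 17194 − (45−1)×385 = 17194 − 16940 = 254

254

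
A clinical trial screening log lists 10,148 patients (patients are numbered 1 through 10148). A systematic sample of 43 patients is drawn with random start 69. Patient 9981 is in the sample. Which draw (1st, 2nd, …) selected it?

43

k = 10148/43 = 236
position = (9981 − 69)/236 + 1 = 9912/236 + 1 = 42 + 1 = 43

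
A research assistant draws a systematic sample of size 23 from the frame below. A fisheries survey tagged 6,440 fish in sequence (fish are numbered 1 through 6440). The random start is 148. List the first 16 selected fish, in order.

k = N/n = 6440/23 = 280
fish 1: 148
fish 2: 148 + 280 = 428
fish 3: 428 + 280 = 708
fish 4: 708 + 280 = 988
fish 5: 988 + 280 = 1268
fish 6: 1268 + 280 = 1548
fish 7: 1548 + 280 = 1828
fish 8: 1828 + 280 = 2108
fish 9: 2108 + 280 = 2388
fish 10: 2388 + 280 = 2668
fish 11: 2668 + 280 = 2948
fish 12: 2948 + 280 = 3228
fish 13: 3228 + 280 = 3508
fish 14: 3508 + 280 = 3788
fish 15: 3788 + 280 = 4068
fish 16: 4068 + 280 = 4348

148, 428, 708, 988, 1268, 1548, 1828, 2108, 2388, 2668, 2948, 3228, 3508, 3788, 4068, 4348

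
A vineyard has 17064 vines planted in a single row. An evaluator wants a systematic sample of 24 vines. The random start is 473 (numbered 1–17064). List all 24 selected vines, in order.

473, 1184, 1895, 2606, 3317, 4028, 4739, 5450, 6161, 6872, 7583, 8294, 9005, 9716, 10427, 11138, 11849, 12560, 13271, 13982, 14693, 15404, 16115, 16826

k = N/n = 17064/24 = 711
vine 1: 473
vine 2: 473 + 711 = 1184
vine 3: 1184 + 711 = 1895
vine 4: 1895 + 711 = 2606
vine 5: 2606 + 711 = 3317
vine 6: 3317 + 711 = 4028
vine 7: 4028 + 711 = 4739
vine 8: 4739 + 711 = 5450
vine 9: 5450 + 711 = 6161
vine 10: 6161 + 711 = 6872
vine 11: 6872 + 711 = 7583
vine 12: 7583 + 711 = 8294
vine 13: 8294 + 711 = 9005
vine 14: 9005 + 711 = 9716
vine 15: 9716 + 711 = 10427
vine 16: 10427 + 711 = 11138
vine 17: 11138 + 711 = 11849
vine 18: 11849 + 711 = 12560
vine 19: 12560 + 711 = 13271
vine 20: 13271 + 711 = 13982
vine 21: 13982 + 711 = 14693
vine 22: 14693 + 711 = 15404
vine 23: 15404 + 711 = 16115
vine 24: 16115 + 711 = 16826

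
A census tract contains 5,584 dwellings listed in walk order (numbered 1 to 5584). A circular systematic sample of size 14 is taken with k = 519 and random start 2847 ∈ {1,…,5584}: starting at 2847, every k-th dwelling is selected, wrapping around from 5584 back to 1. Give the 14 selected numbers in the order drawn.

Selection 1: 2847
Selection 2: 2847 + 519 = 3366
Selection 3: 3366 + 519 = 3885
Selection 4: 3885 + 519 = 4404
Selection 5: 4404 + 519 = 4923
Selection 6: 4923 + 519 = 5442
Selection 7: 5442 + 519 = 5961 → 5961 − 5584 = 377
Selection 8: 377 + 519 = 896
Selection 9: 896 + 519 = 1415
Selection 10: 1415 + 519 = 1934
Selection 11: 1934 + 519 = 2453
Selection 12: 2453 + 519 = 2972
Selection 13: 2972 + 519 = 3491
Selection 14: 3491 + 519 = 4010

2847, 3366, 3885, 4404, 4923, 5442, 377, 896, 1415, 1934, 2453, 2972, 3491, 4010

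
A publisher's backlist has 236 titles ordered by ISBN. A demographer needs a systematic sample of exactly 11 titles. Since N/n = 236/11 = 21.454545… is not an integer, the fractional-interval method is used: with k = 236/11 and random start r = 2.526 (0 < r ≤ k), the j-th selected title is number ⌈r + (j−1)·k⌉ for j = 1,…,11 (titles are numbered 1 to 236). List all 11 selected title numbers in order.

j=1: r + 0k = 2.526 → ⌈·⌉ = 3
j=2: r + 1k = 23.980545… → ⌈·⌉ = 24
j=3: r + 2k = 45.435090… → ⌈·⌉ = 46
j=4: r + 3k = 66.889636… → ⌈·⌉ = 67
j=5: r + 4k = 88.344181… → ⌈·⌉ = 89
j=6: r + 5k = 109.798727… → ⌈·⌉ = 110
j=7: r + 6k = 131.253272… → ⌈·⌉ = 132
j=8: r + 7k = 152.707818… → ⌈·⌉ = 153
j=9: r + 8k = 174.162363… → ⌈·⌉ = 175
j=10: r + 9k = 195.616909… → ⌈·⌉ = 196
j=11: r + 10k = 217.071454… → ⌈·⌉ = 218

3, 24, 46, 67, 89, 110, 132, 153, 175, 196, 218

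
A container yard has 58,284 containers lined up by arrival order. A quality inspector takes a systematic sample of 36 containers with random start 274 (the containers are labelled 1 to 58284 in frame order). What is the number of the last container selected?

56939

k = 58284/36 = 1619
36th selection = r + (36−1)·k = 274 + 35×1619 = 274 + 56665 = 56939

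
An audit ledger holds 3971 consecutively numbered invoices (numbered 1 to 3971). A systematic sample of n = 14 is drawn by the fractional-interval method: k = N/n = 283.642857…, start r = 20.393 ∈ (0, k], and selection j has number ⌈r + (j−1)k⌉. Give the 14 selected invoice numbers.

21, 305, 588, 872, 1155, 1439, 1723, 2006, 2290, 2574, 2857, 3141, 3425, 3708

j=1: r + 0k = 20.393 → ⌈·⌉ = 21
j=2: r + 1k = 304.035857… → ⌈·⌉ = 305
j=3: r + 2k = 587.678714… → ⌈·⌉ = 588
j=4: r + 3k = 871.321571… → ⌈·⌉ = 872
j=5: r + 4k = 1154.964428… → ⌈·⌉ = 1155
j=6: r + 5k = 1438.607285… → ⌈·⌉ = 1439
j=7: r + 6k = 1722.250142… → ⌈·⌉ = 1723
j=8: r + 7k = 2005.893 → ⌈·⌉ = 2006
j=9: r + 8k = 2289.535857… → ⌈·⌉ = 2290
j=10: r + 9k = 2573.178714… → ⌈·⌉ = 2574
j=11: r + 10k = 2856.821571… → ⌈·⌉ = 2857
j=12: r + 11k = 3140.464428… → ⌈·⌉ = 3141
j=13: r + 12k = 3424.107285… → ⌈·⌉ = 3425
j=14: r + 13k = 3707.750142… → ⌈·⌉ = 3708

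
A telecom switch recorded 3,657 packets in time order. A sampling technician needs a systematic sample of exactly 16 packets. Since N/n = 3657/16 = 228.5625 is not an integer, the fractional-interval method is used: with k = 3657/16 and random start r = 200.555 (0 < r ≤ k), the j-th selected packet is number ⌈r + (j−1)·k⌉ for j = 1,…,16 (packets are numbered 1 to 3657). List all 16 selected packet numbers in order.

201, 430, 658, 887, 1115, 1344, 1572, 1801, 2030, 2258, 2487, 2715, 2944, 3172, 3401, 3629

j=1: r + 0k = 200.555 → ⌈·⌉ = 201
j=2: r + 1k = 429.1175 → ⌈·⌉ = 430
j=3: r + 2k = 657.68 → ⌈·⌉ = 658
j=4: r + 3k = 886.2425 → ⌈·⌉ = 887
j=5: r + 4k = 1114.805 → ⌈·⌉ = 1115
j=6: r + 5k = 1343.3675 → ⌈·⌉ = 1344
j=7: r + 6k = 1571.93 → ⌈·⌉ = 1572
j=8: r + 7k = 1800.4925 → ⌈·⌉ = 1801
j=9: r + 8k = 2029.055 → ⌈·⌉ = 2030
j=10: r + 9k = 2257.6175 → ⌈·⌉ = 2258
j=11: r + 10k = 2486.18 → ⌈·⌉ = 2487
j=12: r + 11k = 2714.7425 → ⌈·⌉ = 2715
j=13: r + 12k = 2943.305 → ⌈·⌉ = 2944
j=14: r + 13k = 3171.8675 → ⌈·⌉ = 3172
j=15: r + 14k = 3400.43 → ⌈·⌉ = 3401
j=16: r + 15k = 3628.9925 → ⌈·⌉ = 3629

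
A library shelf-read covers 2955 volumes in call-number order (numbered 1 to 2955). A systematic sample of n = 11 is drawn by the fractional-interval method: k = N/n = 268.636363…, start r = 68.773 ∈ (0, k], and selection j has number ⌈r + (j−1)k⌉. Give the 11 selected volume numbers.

69, 338, 607, 875, 1144, 1412, 1681, 1950, 2218, 2487, 2756

j=1: r + 0k = 68.773 → ⌈·⌉ = 69
j=2: r + 1k = 337.409363… → ⌈·⌉ = 338
j=3: r + 2k = 606.045727… → ⌈·⌉ = 607
j=4: r + 3k = 874.682090… → ⌈·⌉ = 875
j=5: r + 4k = 1143.318454… → ⌈·⌉ = 1144
j=6: r + 5k = 1411.954818… → ⌈·⌉ = 1412
j=7: r + 6k = 1680.591181… → ⌈·⌉ = 1681
j=8: r + 7k = 1949.227545… → ⌈·⌉ = 1950
j=9: r + 8k = 2217.863909… → ⌈·⌉ = 2218
j=10: r + 9k = 2486.500272… → ⌈·⌉ = 2487
j=11: r + 10k = 2755.136636… → ⌈·⌉ = 2756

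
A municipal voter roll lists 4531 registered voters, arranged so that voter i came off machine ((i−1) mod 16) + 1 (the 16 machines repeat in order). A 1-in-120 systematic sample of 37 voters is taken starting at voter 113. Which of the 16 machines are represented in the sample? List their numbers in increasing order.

1, 9

Consecutive selections differ by k = 120, so their machine numbers differ by 120 mod 16 = 8.
gcd(120, 16) = 8, so the sample visits 16/8 = 2 distinct residues mod 16.
Start 113 is machine 1; the machines hit are 1, 9.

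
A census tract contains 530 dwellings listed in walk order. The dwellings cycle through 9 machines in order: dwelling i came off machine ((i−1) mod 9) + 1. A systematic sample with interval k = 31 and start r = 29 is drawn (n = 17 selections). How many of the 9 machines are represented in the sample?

9

Consecutive selections differ by k = 31, so their machine numbers differ by 31 mod 9 = 4.
gcd(31, 9) = 1, so the sample visits 9/1 = 9 distinct residues mod 9.
Start 29 is machine 2; the machines hit are 1, 2, 3, 4, 5, 6, 7, 8, 9.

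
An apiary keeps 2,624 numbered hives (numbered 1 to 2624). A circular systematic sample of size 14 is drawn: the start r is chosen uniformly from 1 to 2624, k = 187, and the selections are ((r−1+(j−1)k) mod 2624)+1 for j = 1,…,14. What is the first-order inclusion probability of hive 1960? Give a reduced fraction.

7/1312

For each position j, as r ranges over 1…2624 the j-th selection hits every hive exactly once, so hive 1960 is selected for exactly 14 of the 2624 starts.
Inclusion probability = 14/2624 = 7/1312.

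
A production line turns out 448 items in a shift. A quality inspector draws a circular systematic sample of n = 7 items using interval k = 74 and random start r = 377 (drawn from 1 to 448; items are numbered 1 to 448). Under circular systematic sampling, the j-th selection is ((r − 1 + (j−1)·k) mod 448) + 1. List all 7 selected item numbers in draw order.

Selection 1: 377
Selection 2: 377 + 74 = 451 → 451 − 448 = 3
Selection 3: 3 + 74 = 77
Selection 4: 77 + 74 = 151
Selection 5: 151 + 74 = 225
Selection 6: 225 + 74 = 299
Selection 7: 299 + 74 = 373

377, 3, 77, 151, 225, 299, 373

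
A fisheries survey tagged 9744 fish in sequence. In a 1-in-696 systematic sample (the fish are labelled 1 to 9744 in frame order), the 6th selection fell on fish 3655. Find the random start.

175

k = 696
r = 3655 − (6−1)×696 = 3655 − 3480 = 175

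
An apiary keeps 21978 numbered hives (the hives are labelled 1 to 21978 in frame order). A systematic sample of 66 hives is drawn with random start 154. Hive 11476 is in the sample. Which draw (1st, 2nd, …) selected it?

35

k = 21978/66 = 333
position = (11476 − 154)/333 + 1 = 11322/333 + 1 = 34 + 1 = 35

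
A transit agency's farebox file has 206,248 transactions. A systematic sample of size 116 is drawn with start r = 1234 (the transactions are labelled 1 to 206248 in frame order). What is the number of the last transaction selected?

k = 206248/116 = 1778
116th selection = r + (116−1)·k = 1234 + 115×1778 = 1234 + 204470 = 205704

205704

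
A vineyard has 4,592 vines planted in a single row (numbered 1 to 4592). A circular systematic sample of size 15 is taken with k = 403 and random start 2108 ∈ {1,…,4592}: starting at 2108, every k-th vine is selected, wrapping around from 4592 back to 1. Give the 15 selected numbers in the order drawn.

Selection 1: 2108
Selection 2: 2108 + 403 = 2511
Selection 3: 2511 + 403 = 2914
Selection 4: 2914 + 403 = 3317
Selection 5: 3317 + 403 = 3720
Selection 6: 3720 + 403 = 4123
Selection 7: 4123 + 403 = 4526
Selection 8: 4526 + 403 = 4929 → 4929 − 4592 = 337
Selection 9: 337 + 403 = 740
Selection 10: 740 + 403 = 1143
Selection 11: 1143 + 403 = 1546
Selection 12: 1546 + 403 = 1949
Selection 13: 1949 + 403 = 2352
Selection 14: 2352 + 403 = 2755
Selection 15: 2755 + 403 = 3158

2108, 2511, 2914, 3317, 3720, 4123, 4526, 337, 740, 1143, 1546, 1949, 2352, 2755, 3158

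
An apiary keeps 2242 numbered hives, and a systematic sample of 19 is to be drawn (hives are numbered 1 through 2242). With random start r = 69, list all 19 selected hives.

69, 187, 305, 423, 541, 659, 777, 895, 1013, 1131, 1249, 1367, 1485, 1603, 1721, 1839, 1957, 2075, 2193

k = N/n = 2242/19 = 118
hive 1: 69
hive 2: 69 + 118 = 187
hive 3: 187 + 118 = 305
hive 4: 305 + 118 = 423
hive 5: 423 + 118 = 541
hive 6: 541 + 118 = 659
hive 7: 659 + 118 = 777
hive 8: 777 + 118 = 895
hive 9: 895 + 118 = 1013
hive 10: 1013 + 118 = 1131
hive 11: 1131 + 118 = 1249
hive 12: 1249 + 118 = 1367
hive 13: 1367 + 118 = 1485
hive 14: 1485 + 118 = 1603
hive 15: 1603 + 118 = 1721
hive 16: 1721 + 118 = 1839
hive 17: 1839 + 118 = 1957
hive 18: 1957 + 118 = 2075
hive 19: 2075 + 118 = 2193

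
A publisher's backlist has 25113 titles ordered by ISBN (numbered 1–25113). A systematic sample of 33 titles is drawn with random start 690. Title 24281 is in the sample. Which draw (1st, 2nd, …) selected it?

k = 25113/33 = 761
position = (24281 − 690)/761 + 1 = 23591/761 + 1 = 31 + 1 = 32

32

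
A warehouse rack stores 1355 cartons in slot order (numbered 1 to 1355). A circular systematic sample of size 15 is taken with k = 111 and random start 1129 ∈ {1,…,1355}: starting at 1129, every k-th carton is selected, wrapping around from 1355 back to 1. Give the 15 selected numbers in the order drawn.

Selection 1: 1129
Selection 2: 1129 + 111 = 1240
Selection 3: 1240 + 111 = 1351
Selection 4: 1351 + 111 = 1462 → 1462 − 1355 = 107
Selection 5: 107 + 111 = 218
Selection 6: 218 + 111 = 329
Selection 7: 329 + 111 = 440
Selection 8: 440 + 111 = 551
Selection 9: 551 + 111 = 662
Selection 10: 662 + 111 = 773
Selection 11: 773 + 111 = 884
Selection 12: 884 + 111 = 995
Selection 13: 995 + 111 = 1106
Selection 14: 1106 + 111 = 1217
Selection 15: 1217 + 111 = 1328

1129, 1240, 1351, 107, 218, 329, 440, 551, 662, 773, 884, 995, 1106, 1217, 1328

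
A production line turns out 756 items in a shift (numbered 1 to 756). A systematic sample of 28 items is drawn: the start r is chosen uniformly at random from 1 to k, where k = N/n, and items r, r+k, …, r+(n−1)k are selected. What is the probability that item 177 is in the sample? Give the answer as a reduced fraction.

1/27

k = 756/28 = 27.
Item 177 is selected iff r ≡ 177 (mod 27); exactly one such r in {1,…,27}.
Inclusion probability = 1/27.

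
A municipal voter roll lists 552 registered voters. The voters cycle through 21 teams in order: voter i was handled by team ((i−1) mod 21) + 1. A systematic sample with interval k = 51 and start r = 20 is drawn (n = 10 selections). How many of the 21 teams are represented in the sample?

Consecutive selections differ by k = 51, so their team numbers differ by 51 mod 21 = 9.
gcd(51, 21) = 3, so the sample visits 21/3 = 7 distinct residues mod 21.
Start 20 is team 20; the teams hit are 2, 5, 8, 11, 14, 17, 20.

7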